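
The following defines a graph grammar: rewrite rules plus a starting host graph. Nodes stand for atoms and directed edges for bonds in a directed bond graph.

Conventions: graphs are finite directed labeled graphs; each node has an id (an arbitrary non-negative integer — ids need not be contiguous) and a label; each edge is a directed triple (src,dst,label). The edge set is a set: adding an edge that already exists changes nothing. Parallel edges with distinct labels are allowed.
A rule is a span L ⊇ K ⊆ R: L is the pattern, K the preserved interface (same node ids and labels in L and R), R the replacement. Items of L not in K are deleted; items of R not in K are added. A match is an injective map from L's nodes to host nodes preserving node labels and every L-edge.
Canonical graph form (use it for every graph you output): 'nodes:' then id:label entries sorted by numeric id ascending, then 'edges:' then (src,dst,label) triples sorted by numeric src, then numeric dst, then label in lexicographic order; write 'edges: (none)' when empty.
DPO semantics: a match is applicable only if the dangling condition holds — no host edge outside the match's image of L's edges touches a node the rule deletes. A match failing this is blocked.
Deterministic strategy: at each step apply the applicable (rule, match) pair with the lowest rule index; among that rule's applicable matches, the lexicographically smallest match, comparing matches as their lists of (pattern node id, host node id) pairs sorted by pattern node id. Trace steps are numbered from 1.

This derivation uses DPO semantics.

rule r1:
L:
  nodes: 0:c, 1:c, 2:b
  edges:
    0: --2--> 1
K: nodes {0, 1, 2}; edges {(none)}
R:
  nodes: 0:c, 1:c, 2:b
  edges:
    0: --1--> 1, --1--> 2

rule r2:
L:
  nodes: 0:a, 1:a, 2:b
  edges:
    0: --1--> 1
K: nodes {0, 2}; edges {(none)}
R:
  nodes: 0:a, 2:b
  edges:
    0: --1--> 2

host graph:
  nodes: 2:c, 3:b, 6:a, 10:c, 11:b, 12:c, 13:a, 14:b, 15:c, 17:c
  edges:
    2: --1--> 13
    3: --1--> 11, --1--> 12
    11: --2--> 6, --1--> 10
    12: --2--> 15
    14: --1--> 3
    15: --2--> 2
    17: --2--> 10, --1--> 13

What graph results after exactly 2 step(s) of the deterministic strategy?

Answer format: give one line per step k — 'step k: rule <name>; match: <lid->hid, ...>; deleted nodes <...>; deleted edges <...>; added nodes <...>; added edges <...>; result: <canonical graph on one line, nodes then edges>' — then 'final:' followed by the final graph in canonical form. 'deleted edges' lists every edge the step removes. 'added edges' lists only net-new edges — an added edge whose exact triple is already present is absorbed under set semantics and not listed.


step 1: rule r1; match: 0->12, 1->15, 2->3; deleted nodes (none); deleted edges (12,15,2); added nodes (none); added edges (12,3,1); (12,15,1); result: nodes: 2:c, 3:b, 6:a, 10:c, 11:b, 12:c, 13:a, 14:b, 15:c, 17:c edges: (2,13,1); (3,11,1); (3,12,1); (11,6,2); (11,10,1); (12,3,1); (12,15,1); (14,3,1); (15,2,2); (17,10,2); (17,13,1)
step 2: rule r1; match: 0->15, 1->2, 2->3; deleted nodes (none); deleted edges (15,2,2); added nodes (none); added edges (15,2,1); (15,3,1); result: nodes: 2:c, 3:b, 6:a, 10:c, 11:b, 12:c, 13:a, 14:b, 15:c, 17:c edges: (2,13,1); (3,11,1); (3,12,1); (11,6,2); (11,10,1); (12,3,1); (12,15,1); (14,3,1); (15,2,1); (15,3,1); (17,10,2); (17,13,1)
final:
nodes: 2:c, 3:b, 6:a, 10:c, 11:b, 12:c, 13:a, 14:b, 15:c, 17:c
edges: (2,13,1); (3,11,1); (3,12,1); (11,6,2); (11,10,1); (12,3,1); (12,15,1); (14,3,1); (15,2,1); (15,3,1); (17,10,2); (17,13,1)


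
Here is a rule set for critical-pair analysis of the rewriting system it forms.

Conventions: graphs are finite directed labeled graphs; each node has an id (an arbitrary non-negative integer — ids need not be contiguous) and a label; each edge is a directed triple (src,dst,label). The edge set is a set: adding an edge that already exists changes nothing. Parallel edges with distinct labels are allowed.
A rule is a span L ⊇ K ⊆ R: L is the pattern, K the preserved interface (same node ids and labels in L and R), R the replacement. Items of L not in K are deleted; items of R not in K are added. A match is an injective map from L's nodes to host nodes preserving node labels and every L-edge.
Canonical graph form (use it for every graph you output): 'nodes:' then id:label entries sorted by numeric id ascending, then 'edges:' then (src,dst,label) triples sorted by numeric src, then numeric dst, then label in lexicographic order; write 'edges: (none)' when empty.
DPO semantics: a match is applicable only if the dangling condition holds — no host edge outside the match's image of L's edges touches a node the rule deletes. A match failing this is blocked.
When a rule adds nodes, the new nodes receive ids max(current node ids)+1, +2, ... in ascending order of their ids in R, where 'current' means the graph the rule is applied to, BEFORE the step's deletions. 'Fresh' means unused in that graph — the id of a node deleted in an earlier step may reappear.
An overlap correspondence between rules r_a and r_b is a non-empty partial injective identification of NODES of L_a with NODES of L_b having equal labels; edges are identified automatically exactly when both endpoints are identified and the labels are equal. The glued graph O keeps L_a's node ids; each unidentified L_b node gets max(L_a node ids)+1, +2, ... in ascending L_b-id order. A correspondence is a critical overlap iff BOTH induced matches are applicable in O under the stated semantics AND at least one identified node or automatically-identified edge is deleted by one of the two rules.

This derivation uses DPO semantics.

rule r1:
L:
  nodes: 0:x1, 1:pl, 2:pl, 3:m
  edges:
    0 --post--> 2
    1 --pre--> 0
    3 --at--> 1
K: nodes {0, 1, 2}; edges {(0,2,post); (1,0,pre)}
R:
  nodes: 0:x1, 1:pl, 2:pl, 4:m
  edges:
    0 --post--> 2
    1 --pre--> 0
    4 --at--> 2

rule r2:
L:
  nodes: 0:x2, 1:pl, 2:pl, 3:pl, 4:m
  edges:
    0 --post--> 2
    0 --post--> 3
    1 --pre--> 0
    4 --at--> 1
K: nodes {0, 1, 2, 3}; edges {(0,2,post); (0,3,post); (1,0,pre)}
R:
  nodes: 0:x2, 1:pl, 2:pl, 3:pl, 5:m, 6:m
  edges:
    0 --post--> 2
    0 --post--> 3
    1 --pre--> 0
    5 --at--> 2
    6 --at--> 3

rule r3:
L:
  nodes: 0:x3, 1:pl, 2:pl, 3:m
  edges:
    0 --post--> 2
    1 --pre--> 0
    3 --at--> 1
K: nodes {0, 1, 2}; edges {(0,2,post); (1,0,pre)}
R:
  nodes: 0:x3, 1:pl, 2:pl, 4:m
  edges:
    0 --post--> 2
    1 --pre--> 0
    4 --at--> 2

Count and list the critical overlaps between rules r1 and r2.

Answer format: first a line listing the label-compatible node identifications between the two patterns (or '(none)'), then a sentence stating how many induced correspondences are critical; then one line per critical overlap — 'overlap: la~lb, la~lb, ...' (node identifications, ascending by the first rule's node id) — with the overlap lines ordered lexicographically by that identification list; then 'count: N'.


label-compatible node identifications between L(r1) and L(r2): 1~1, 1~2, 1~3, 2~1, 2~2, 2~3, 3~4
3 of the induced correspondences are critical overlaps of r1 and r2.
overlap: 1~1, 2~2, 3~4
overlap: 1~1, 2~3, 3~4
overlap: 1~1, 3~4
count: 3


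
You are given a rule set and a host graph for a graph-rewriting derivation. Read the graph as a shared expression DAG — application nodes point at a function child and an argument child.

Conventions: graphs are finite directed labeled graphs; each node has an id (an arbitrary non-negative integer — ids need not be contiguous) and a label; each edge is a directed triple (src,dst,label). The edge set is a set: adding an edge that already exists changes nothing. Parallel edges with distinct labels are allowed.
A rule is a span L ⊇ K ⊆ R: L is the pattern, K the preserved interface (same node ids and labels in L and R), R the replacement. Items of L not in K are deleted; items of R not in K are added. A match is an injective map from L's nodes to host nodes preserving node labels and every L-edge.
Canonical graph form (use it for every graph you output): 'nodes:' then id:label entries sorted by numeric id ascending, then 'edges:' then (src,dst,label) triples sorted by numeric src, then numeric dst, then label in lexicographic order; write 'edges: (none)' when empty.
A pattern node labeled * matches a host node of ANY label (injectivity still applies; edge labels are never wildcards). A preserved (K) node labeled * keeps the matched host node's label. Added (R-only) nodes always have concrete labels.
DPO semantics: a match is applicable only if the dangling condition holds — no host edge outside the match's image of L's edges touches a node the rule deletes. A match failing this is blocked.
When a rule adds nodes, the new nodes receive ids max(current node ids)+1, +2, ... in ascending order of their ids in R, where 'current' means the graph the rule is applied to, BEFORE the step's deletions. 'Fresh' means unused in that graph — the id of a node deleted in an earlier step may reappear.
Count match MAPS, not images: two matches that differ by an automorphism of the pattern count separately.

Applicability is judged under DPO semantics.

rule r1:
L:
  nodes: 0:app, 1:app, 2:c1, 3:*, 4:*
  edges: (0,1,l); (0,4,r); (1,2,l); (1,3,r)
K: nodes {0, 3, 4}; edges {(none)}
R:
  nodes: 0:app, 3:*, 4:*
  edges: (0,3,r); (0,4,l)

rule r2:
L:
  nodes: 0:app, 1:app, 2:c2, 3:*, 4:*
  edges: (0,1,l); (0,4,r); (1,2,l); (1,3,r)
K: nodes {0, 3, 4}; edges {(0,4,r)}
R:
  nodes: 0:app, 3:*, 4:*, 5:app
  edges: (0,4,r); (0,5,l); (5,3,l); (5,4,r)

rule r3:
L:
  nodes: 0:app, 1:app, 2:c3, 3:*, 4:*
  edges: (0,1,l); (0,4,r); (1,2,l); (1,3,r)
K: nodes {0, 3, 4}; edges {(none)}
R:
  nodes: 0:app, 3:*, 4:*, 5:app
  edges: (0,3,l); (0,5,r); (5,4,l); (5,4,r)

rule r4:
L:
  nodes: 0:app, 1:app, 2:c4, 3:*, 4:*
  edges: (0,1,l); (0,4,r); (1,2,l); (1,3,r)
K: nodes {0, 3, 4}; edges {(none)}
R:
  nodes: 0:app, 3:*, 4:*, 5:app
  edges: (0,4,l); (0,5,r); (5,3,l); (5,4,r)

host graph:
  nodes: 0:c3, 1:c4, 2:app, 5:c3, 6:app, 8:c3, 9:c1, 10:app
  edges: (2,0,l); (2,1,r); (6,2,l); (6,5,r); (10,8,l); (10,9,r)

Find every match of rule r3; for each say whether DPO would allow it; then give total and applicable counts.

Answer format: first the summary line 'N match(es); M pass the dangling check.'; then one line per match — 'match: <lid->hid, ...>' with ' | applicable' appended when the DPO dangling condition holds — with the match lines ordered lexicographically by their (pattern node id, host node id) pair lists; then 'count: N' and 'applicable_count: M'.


1 match(es); 1 pass the dangling check.
match: 0->6, 1->2, 2->0, 3->1, 4->5 | applicable
count: 1
applicable_count: 1


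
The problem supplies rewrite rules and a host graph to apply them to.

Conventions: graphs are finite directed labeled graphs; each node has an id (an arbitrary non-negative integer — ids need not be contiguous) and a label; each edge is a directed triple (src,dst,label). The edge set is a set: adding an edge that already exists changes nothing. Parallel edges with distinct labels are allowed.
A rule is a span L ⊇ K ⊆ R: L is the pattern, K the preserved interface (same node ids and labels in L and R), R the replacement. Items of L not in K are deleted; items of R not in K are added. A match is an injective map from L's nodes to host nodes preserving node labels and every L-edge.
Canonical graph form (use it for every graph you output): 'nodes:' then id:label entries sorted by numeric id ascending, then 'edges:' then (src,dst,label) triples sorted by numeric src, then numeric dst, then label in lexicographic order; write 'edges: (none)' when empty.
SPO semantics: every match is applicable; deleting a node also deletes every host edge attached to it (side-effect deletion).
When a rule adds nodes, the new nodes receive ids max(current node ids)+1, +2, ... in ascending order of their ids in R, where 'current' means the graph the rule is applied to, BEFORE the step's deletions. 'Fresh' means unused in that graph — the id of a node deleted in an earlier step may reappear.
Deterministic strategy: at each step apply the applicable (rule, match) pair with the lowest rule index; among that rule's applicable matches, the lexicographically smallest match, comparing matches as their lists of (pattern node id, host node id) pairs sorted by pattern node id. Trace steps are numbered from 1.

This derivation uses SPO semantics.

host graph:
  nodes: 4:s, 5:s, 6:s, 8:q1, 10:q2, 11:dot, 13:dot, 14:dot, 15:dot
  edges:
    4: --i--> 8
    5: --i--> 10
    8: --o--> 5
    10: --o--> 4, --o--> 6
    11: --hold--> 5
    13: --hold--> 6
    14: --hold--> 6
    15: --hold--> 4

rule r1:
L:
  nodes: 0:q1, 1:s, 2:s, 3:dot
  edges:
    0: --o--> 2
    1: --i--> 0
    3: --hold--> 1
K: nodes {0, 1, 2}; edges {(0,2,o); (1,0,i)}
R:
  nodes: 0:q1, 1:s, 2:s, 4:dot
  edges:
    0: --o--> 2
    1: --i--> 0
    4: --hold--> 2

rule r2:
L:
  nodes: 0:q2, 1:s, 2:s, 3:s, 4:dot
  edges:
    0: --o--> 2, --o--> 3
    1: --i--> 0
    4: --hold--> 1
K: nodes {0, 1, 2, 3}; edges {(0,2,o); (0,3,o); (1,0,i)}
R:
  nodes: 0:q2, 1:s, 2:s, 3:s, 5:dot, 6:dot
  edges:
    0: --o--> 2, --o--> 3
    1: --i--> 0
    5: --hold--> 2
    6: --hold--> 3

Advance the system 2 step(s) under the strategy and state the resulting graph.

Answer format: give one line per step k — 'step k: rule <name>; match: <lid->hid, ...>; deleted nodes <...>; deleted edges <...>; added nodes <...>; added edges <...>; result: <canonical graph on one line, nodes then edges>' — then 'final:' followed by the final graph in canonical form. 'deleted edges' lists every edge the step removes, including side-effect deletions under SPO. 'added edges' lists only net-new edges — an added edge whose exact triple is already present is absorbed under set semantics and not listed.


step 1: rule r1; match: 0->8, 1->4, 2->5, 3->15; deleted nodes 15; deleted edges (15,4,hold); added nodes 16; added edges (16,5,hold); result: nodes: 4:s, 5:s, 6:s, 8:q1, 10:q2, 11:dot, 13:dot, 14:dot, 16:dot edges: (4,8,i); (5,10,i); (8,5,o); (10,4,o); (10,6,o); (11,5,hold); (13,6,hold); (14,6,hold); (16,5,hold)
step 2: rule r2; match: 0->10, 1->5, 2->4, 3->6, 4->11; deleted nodes 11; deleted edges (11,5,hold); added nodes 17, 18; added edges (17,4,hold); (18,6,hold); result: nodes: 4:s, 5:s, 6:s, 8:q1, 10:q2, 13:dot, 14:dot, 16:dot, 17:dot, 18:dot edges: (4,8,i); (5,10,i); (8,5,o); (10,4,o); (10,6,o); (13,6,hold); (14,6,hold); (16,5,hold); (17,4,hold); (18,6,hold)
final:
nodes: 4:s, 5:s, 6:s, 8:q1, 10:q2, 13:dot, 14:dot, 16:dot, 17:dot, 18:dot
edges: (4,8,i); (5,10,i); (8,5,o); (10,4,o); (10,6,o); (13,6,hold); (14,6,hold); (16,5,hold); (17,4,hold); (18,6,hold)


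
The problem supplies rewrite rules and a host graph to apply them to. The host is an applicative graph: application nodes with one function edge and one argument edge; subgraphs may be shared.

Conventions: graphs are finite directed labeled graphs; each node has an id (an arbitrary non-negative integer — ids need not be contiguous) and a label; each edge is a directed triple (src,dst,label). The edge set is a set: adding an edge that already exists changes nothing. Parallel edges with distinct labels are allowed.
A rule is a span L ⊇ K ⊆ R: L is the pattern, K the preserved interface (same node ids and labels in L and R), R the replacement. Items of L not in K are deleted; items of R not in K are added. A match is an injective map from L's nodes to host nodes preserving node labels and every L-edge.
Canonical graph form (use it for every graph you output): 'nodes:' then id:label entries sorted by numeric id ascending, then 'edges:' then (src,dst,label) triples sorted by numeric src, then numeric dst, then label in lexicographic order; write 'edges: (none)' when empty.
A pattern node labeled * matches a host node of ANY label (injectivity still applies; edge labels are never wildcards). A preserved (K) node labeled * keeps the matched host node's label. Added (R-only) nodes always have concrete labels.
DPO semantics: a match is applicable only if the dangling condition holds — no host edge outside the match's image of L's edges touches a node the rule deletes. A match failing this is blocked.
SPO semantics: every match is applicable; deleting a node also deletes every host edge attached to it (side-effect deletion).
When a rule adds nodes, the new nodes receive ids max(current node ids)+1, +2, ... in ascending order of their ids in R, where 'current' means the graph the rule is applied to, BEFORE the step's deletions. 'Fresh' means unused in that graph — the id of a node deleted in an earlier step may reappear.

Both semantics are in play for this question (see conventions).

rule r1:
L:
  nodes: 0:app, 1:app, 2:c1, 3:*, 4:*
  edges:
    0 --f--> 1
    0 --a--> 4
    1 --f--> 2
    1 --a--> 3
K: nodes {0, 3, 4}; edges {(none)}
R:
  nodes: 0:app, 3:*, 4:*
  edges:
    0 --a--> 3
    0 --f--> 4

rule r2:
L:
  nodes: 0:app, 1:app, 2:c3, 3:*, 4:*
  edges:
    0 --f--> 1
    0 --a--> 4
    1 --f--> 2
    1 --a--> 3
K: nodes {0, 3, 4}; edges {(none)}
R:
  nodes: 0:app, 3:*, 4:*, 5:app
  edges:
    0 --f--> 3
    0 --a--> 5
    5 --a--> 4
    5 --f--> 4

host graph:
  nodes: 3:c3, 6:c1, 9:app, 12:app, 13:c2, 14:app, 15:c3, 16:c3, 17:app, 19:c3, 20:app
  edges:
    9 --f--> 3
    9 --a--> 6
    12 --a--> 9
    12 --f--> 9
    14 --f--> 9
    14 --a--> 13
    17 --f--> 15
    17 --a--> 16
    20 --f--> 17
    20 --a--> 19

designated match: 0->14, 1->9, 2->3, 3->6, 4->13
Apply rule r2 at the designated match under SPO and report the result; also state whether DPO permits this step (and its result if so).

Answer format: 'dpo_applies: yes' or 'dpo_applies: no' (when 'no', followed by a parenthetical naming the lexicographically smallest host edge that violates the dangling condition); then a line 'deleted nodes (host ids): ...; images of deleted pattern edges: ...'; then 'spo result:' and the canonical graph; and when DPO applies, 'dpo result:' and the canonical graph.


dpo_applies: no
(the rule deletes node 9, which keeps host edge (12,9,a) outside the match image — the dangling condition fails, DPO blocks; SPO proceeds and side-deletes such edges)
deleted nodes (host ids): 3, 9; images of deleted pattern edges: (9,3,f); (9,6,a); (14,9,f); (14,13,a)
spo result:
nodes: 6:c1, 12:app, 13:c2, 14:app, 15:c3, 16:c3, 17:app, 19:c3, 20:app, 21:app
edges: (14,6,f); (14,21,a); (17,15,f); (17,16,a); (20,17,f); (20,19,a); (21,13,a); (21,13,f)


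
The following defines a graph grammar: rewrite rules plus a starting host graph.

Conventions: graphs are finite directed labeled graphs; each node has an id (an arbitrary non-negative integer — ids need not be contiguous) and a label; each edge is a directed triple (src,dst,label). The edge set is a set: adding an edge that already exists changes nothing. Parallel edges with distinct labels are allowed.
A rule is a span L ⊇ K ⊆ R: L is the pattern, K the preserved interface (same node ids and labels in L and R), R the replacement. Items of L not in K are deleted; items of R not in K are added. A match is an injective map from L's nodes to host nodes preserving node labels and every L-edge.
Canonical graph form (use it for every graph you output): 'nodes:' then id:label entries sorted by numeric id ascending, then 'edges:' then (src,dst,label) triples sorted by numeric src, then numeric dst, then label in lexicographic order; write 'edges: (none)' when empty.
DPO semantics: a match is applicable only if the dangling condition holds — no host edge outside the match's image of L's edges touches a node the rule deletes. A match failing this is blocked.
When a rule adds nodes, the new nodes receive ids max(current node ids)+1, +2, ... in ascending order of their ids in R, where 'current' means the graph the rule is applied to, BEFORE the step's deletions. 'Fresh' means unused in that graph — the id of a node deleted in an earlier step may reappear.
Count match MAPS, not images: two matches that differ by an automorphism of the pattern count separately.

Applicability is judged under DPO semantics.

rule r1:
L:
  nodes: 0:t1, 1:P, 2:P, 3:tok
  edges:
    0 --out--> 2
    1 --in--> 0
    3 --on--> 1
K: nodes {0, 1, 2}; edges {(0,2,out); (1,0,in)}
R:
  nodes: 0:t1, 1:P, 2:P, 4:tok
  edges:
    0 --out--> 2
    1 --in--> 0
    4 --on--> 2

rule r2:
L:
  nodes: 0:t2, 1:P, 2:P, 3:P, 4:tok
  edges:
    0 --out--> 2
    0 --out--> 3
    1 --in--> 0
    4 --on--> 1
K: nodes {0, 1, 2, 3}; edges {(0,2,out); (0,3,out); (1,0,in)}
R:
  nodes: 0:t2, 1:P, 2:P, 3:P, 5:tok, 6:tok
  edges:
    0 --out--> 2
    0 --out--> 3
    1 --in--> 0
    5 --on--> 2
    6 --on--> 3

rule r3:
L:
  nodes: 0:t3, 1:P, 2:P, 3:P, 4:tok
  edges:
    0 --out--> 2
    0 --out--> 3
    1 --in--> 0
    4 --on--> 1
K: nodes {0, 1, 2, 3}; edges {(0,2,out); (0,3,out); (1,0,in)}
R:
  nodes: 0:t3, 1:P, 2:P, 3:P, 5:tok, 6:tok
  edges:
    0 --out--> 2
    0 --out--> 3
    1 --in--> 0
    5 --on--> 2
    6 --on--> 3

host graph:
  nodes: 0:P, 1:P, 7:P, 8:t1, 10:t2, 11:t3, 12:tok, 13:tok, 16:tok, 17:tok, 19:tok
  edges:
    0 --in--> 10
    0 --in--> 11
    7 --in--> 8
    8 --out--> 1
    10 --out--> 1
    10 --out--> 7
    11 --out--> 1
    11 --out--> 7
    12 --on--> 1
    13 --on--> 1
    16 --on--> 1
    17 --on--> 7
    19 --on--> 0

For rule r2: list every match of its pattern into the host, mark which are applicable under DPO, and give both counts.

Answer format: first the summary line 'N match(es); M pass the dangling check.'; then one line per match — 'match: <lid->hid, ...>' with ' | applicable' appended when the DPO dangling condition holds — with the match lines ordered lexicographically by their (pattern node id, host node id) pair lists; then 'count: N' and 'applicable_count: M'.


2 match(es); 2 pass the dangling check.
match: 0->10, 1->0, 2->1, 3->7, 4->19 | applicable
match: 0->10, 1->0, 2->7, 3->1, 4->19 | applicable
count: 2
applicable_count: 2


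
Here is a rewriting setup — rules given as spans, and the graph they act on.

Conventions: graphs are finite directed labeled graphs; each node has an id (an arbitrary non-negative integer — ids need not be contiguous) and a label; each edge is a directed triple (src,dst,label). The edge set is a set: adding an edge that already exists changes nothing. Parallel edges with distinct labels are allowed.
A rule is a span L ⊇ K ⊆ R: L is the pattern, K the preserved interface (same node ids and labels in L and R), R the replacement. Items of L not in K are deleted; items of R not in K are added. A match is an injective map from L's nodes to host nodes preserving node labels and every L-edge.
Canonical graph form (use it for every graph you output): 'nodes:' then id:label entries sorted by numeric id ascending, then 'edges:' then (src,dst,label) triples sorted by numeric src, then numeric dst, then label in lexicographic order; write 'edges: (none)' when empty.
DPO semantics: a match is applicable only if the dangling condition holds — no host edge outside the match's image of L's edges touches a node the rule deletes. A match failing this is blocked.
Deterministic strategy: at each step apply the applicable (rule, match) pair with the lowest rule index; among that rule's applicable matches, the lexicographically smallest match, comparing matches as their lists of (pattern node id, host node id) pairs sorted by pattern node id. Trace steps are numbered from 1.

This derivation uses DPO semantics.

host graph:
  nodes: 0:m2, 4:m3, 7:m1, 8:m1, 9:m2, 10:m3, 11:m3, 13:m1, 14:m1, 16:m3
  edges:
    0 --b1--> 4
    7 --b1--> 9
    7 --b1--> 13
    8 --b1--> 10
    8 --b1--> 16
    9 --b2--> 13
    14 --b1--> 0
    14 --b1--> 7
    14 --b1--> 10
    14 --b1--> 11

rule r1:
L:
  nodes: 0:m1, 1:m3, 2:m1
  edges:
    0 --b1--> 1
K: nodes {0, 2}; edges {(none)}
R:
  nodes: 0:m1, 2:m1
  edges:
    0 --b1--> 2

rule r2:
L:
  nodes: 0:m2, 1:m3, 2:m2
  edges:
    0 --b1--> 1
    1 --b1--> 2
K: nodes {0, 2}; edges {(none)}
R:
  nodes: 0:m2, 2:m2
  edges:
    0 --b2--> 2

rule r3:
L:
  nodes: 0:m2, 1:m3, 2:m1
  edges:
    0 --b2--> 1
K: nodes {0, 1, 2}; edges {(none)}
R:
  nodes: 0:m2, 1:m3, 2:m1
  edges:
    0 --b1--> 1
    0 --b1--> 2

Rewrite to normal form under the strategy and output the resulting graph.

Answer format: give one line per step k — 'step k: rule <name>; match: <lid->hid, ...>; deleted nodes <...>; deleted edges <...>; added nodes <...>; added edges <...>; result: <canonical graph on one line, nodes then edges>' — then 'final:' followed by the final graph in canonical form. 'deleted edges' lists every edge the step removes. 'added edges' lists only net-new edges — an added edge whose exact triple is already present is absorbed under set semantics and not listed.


step 1: rule r1; match: 0->8, 1->16, 2->7; deleted nodes 16; deleted edges (8,16,b1); added nodes (none); added edges (8,7,b1); result: nodes: 0:m2, 4:m3, 7:m1, 8:m1, 9:m2, 10:m3, 11:m3, 13:m1, 14:m1 edges: (0,4,b1); (7,9,b1); (7,13,b1); (8,7,b1); (8,10,b1); (9,13,b2); (14,0,b1); (14,7,b1); (14,10,b1); (14,11,b1)
step 2: rule r1; match: 0->14, 1->11, 2->7; deleted nodes 11; deleted edges (14,11,b1); added nodes (none); added edges (none); result: nodes: 0:m2, 4:m3, 7:m1, 8:m1, 9:m2, 10:m3, 13:m1, 14:m1 edges: (0,4,b1); (7,9,b1); (7,13,b1); (8,7,b1); (8,10,b1); (9,13,b2); (14,0,b1); (14,7,b1); (14,10,b1)
final:
nodes: 0:m2, 4:m3, 7:m1, 8:m1, 9:m2, 10:m3, 13:m1, 14:m1
edges: (0,4,b1); (7,9,b1); (7,13,b1); (8,7,b1); (8,10,b1); (9,13,b2); (14,0,b1); (14,7,b1); (14,10,b1)


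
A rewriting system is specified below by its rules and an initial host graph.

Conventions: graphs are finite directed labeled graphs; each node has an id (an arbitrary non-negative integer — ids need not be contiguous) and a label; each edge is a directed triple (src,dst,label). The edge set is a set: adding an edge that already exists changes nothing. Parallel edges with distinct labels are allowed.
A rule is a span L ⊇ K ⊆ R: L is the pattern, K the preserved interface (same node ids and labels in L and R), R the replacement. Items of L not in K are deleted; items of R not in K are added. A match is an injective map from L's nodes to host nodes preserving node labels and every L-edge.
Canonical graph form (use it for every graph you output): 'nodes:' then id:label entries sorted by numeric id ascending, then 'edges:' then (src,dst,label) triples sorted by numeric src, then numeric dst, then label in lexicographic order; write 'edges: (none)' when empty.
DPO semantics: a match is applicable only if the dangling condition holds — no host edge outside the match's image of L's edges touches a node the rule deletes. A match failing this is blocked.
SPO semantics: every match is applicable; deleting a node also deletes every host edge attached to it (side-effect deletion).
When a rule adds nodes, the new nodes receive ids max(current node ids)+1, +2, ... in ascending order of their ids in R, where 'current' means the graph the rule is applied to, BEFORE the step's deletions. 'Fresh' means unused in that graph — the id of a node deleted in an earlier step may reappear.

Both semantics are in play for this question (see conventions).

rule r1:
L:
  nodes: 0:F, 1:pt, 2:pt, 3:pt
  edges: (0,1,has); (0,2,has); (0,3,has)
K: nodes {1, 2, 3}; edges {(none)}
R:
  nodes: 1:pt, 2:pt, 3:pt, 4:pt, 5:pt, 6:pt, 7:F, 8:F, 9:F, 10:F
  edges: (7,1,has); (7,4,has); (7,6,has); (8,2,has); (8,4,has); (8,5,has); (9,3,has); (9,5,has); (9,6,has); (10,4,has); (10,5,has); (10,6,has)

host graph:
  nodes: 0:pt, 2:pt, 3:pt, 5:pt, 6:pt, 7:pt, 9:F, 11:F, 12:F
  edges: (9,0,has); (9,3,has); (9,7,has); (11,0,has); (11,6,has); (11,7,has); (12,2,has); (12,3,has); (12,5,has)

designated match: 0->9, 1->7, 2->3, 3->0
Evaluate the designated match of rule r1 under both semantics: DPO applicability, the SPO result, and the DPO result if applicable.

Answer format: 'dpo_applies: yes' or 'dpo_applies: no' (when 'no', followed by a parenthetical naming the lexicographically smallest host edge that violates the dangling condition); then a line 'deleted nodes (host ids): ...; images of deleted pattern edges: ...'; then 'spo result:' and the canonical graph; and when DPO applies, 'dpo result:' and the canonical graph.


dpo_applies: yes
deleted nodes (host ids): 9; images of deleted pattern edges: (9,0,has); (9,3,has); (9,7,has)
spo result:
nodes: 0:pt, 2:pt, 3:pt, 5:pt, 6:pt, 7:pt, 11:F, 12:F, 13:pt, 14:pt, 15:pt, 16:F, 17:F, 18:F, 19:F
edges: (11,0,has); (11,6,has); (11,7,has); (12,2,has); (12,3,has); (12,5,has); (16,7,has); (16,13,has); (16,15,has); (17,3,has); (17,13,has); (17,14,has); (18,0,has); (18,14,has); (18,15,has); (19,13,has); (19,14,has); (19,15,has)
dpo result:
nodes: 0:pt, 2:pt, 3:pt, 5:pt, 6:pt, 7:pt, 11:F, 12:F, 13:pt, 14:pt, 15:pt, 16:F, 17:F, 18:F, 19:F
edges: (11,0,has); (11,6,has); (11,7,has); (12,2,has); (12,3,has); (12,5,has); (16,7,has); (16,13,has); (16,15,has); (17,3,has); (17,13,has); (17,14,has); (18,0,has); (18,14,has); (18,15,has); (19,13,has); (19,14,has); (19,15,has)


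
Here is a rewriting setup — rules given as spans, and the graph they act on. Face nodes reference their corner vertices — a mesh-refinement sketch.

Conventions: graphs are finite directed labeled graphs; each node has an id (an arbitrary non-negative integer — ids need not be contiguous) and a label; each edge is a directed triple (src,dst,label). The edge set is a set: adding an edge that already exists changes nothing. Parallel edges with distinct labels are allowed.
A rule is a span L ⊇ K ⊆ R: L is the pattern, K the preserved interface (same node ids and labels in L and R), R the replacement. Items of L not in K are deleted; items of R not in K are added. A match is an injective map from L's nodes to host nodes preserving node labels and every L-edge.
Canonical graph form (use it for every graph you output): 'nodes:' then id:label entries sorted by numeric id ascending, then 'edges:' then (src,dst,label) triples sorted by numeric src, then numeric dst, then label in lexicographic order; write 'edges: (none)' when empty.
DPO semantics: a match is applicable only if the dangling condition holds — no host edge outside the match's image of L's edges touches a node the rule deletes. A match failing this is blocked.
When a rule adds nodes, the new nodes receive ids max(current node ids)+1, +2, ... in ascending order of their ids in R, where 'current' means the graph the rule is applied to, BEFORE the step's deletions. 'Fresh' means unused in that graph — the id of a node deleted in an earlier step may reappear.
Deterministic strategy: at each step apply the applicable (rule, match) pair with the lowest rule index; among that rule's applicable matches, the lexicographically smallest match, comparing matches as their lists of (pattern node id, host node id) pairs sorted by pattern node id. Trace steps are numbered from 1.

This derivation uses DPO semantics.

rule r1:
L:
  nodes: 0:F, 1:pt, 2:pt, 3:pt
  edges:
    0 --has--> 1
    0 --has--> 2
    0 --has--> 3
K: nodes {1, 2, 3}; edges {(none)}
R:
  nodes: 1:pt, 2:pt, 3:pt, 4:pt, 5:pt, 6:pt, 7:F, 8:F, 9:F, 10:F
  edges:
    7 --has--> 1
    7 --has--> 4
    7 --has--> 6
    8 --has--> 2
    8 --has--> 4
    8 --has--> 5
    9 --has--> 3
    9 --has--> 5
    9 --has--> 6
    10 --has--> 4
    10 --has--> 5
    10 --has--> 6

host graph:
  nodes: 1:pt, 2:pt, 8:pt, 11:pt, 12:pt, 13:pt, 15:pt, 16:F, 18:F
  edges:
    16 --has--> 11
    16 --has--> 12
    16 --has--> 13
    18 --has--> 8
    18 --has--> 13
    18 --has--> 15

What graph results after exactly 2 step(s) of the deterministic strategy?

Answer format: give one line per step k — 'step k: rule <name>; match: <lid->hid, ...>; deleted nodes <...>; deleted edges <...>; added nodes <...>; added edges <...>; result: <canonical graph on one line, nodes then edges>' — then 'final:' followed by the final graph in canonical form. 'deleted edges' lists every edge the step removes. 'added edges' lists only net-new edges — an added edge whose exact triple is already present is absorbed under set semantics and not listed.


step 1: rule r1; match: 0->16, 1->11, 2->12, 3->13; deleted nodes 16; deleted edges (16,11,has); (16,12,has); (16,13,has); added nodes 19, 20, 21, 22, 23, 24, 25; added edges (22,11,has); (22,19,has); (22,21,has); (23,12,has); (23,19,has); (23,20,has); (24,13,has); (24,20,has); (24,21,has); (25,19,has); (25,20,has); (25,21,has); result: nodes: 1:pt, 2:pt, 8:pt, 11:pt, 12:pt, 13:pt, 15:pt, 18:F, 19:pt, 20:pt, 21:pt, 22:F, 23:F, 24:F, 25:F edges: (18,8,has); (18,13,has); (18,15,has); (22,11,has); (22,19,has); (22,21,has); (23,12,has); (23,19,has); (23,20,has); (24,13,has); (24,20,has); (24,21,has); (25,19,has); (25,20,has); (25,21,has)
step 2: rule r1; match: 0->18, 1->8, 2->13, 3->15; deleted nodes 18; deleted edges (18,8,has); (18,13,has); (18,15,has); added nodes 26, 27, 28, 29, 30, 31, 32; added edges (29,8,has); (29,26,has); (29,28,has); (30,13,has); (30,26,has); (30,27,has); (31,15,has); (31,27,has); (31,28,has); (32,26,has); (32,27,has); (32,28,has); result: nodes: 1:pt, 2:pt, 8:pt, 11:pt, 12:pt, 13:pt, 15:pt, 19:pt, 20:pt, 21:pt, 22:F, 23:F, 24:F, 25:F, 26:pt, 27:pt, 28:pt, 29:F, 30:F, 31:F, 32:F edges: (22,11,has); (22,19,has); (22,21,has); (23,12,has); (23,19,has); (23,20,has); (24,13,has); (24,20,has); (24,21,has); (25,19,has); (25,20,has); (25,21,has); (29,8,has); (29,26,has); (29,28,has); (30,13,has); (30,26,has); (30,27,has); (31,15,has); (31,27,has); (31,28,has); (32,26,has); (32,27,has); (32,28,has)
final:
nodes: 1:pt, 2:pt, 8:pt, 11:pt, 12:pt, 13:pt, 15:pt, 19:pt, 20:pt, 21:pt, 22:F, 23:F, 24:F, 25:F, 26:pt, 27:pt, 28:pt, 29:F, 30:F, 31:F, 32:F
edges: (22,11,has); (22,19,has); (22,21,has); (23,12,has); (23,19,has); (23,20,has); (24,13,has); (24,20,has); (24,21,has); (25,19,has); (25,20,has); (25,21,has); (29,8,has); (29,26,has); (29,28,has); (30,13,has); (30,26,has); (30,27,has); (31,15,has); (31,27,has); (31,28,has); (32,26,has); (32,27,has); (32,28,has)


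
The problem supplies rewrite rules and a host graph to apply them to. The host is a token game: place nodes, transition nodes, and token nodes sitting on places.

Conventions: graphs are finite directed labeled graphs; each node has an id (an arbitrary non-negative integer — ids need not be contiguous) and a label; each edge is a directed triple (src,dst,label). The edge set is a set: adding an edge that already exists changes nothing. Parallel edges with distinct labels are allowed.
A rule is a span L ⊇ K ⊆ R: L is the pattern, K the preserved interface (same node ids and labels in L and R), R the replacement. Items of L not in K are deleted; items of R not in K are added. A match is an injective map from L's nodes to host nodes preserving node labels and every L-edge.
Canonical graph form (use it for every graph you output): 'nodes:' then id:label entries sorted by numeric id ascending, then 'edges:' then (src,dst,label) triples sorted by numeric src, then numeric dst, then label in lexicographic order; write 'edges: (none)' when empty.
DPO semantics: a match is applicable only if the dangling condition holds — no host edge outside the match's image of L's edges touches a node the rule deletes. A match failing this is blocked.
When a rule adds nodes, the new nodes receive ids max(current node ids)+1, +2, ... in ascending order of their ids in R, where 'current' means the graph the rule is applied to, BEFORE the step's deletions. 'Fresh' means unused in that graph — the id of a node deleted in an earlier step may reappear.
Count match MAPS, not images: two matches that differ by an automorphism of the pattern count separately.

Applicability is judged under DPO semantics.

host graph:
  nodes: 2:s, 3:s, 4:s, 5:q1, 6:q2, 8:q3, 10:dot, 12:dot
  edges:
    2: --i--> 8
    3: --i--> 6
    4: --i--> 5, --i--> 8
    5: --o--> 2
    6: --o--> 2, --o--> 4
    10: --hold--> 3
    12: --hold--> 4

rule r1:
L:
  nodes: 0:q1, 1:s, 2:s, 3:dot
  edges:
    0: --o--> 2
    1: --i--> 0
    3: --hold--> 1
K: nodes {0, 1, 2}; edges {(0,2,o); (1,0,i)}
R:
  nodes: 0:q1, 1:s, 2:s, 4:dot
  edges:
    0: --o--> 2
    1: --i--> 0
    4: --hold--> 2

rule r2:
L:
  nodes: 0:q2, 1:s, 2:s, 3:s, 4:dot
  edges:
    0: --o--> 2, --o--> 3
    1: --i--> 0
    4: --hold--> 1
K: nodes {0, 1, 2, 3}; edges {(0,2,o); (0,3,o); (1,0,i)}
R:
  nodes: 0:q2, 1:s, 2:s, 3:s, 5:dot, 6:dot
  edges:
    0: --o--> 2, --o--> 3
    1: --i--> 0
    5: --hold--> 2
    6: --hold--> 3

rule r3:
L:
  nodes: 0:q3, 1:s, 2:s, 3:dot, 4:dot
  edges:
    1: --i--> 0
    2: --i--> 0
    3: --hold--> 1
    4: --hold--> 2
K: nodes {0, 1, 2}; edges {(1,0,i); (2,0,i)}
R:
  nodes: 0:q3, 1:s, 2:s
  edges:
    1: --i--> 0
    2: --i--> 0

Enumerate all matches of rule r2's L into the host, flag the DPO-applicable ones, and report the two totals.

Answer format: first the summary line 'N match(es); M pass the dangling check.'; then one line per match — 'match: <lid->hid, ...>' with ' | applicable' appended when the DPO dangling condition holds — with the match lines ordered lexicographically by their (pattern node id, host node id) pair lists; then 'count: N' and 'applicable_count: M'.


2 match(es); 2 pass the dangling check.
match: 0->6, 1->3, 2->2, 3->4, 4->10 | applicable
match: 0->6, 1->3, 2->4, 3->2, 4->10 | applicable
count: 2
applicable_count: 2


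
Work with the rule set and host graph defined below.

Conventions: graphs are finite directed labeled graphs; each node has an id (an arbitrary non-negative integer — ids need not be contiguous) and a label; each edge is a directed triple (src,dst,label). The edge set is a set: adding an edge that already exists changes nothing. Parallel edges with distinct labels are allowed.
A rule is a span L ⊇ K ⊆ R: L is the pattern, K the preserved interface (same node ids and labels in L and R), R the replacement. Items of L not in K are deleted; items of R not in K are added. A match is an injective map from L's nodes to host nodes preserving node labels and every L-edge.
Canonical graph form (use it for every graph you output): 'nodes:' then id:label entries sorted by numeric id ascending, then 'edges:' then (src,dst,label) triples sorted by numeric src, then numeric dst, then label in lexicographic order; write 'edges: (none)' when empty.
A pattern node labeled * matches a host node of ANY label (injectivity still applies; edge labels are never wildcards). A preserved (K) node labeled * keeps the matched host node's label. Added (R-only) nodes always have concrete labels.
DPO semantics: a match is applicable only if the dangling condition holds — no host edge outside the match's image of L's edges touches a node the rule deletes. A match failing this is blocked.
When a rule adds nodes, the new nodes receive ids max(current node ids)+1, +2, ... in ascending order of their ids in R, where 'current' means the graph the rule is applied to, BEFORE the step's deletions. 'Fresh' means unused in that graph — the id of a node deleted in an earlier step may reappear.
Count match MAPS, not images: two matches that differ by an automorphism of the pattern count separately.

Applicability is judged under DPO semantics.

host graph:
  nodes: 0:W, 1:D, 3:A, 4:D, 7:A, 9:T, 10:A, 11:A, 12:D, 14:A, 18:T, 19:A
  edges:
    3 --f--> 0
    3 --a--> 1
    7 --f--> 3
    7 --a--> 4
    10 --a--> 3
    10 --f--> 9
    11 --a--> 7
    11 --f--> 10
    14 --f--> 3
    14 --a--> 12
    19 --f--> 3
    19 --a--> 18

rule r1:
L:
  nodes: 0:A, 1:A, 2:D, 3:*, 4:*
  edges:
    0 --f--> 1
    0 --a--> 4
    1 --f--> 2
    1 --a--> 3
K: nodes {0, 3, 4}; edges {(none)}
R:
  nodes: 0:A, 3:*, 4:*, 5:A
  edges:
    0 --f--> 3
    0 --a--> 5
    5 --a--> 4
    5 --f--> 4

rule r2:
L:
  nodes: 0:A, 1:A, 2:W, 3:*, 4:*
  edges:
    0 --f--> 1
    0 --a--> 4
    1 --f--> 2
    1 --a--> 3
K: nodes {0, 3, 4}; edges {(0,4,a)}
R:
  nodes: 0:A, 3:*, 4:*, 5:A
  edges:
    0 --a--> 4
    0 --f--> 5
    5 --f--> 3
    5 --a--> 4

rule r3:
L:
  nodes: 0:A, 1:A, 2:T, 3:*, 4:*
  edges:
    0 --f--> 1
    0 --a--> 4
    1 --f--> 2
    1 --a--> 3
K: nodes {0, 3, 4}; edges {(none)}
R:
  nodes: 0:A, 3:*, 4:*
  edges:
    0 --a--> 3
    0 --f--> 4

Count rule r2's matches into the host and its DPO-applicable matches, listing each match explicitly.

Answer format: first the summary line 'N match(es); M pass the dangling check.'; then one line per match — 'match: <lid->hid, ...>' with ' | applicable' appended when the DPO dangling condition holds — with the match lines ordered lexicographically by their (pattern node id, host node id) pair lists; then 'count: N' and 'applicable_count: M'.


3 match(es); 0 pass the dangling check.
match: 0->7, 1->3, 2->0, 3->1, 4->4
match: 0->14, 1->3, 2->0, 3->1, 4->12
match: 0->19, 1->3, 2->0, 3->1, 4->18
count: 3
applicable_count: 0
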